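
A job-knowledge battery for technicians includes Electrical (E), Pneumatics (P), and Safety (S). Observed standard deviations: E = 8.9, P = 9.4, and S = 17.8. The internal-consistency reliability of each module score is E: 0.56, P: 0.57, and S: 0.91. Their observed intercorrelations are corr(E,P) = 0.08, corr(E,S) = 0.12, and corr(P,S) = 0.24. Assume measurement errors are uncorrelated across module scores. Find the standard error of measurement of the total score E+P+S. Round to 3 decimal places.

Var(total) = 484.41 + 131.72 = 616.13.
True-score variance = 383.047 + 131.72 = 514.767, so reliability = 0.8355.
Error variance = 616.13 − 514.767 = 101.363; SEM = √101.363 = 10.068.

10.068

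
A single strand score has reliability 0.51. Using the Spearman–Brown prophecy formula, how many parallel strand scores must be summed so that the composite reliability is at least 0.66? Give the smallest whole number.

2

k ≥ ρ*(1−ρ₁)/(ρ₁(1−ρ*)) = 0.66·0.49 / (0.51·0.34) = 1.865.
Smallest integer k = 2.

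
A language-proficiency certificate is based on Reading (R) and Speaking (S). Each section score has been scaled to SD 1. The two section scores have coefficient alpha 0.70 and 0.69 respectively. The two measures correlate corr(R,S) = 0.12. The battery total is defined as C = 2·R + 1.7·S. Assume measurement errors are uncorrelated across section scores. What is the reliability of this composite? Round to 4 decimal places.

0.7280

Var(C) = 2² + 1.7² + 2·[3.4·0.12] = 6.89 + 0.816 = 7.706.
Because errors are independent across components, Cov(Tᵢ,Tⱼ) = Cov(Xᵢ,Xⱼ); the off-diagonal part of the true-score variance is the same as above.
True-score variance = [2²·0.70 + 1.7²·0.69] + 0.816 = 4.7941 + 0.816 = 5.6101.
Reliability = 5.6101 / 7.706 = 0.7280.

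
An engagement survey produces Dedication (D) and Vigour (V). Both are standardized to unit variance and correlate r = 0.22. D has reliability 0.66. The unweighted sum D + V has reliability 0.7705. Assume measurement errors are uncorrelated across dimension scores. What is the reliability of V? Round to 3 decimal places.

0.780

Var(D+V) = 2 + 2·0.22 = 2.440.
True-score variance = ρ_D + ρ_V + 2·0.22, so 0.7705 = (0.66 + ρ_V + 0.44) / 2.440.
ρ_V = 0.7705·2.440 − 0.66 − 0.44 = 0.780.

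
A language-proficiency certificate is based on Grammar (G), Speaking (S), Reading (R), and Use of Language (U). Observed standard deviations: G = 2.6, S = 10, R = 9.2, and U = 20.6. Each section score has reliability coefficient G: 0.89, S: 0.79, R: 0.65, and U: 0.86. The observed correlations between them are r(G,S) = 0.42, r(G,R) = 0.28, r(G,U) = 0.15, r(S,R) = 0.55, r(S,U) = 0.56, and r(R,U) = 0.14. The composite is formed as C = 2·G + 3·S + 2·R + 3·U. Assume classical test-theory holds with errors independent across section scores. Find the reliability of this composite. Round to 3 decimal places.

Var(C) = 2²·2.6² + 3²·10² + 2²·9.2² + 3²·20.6² + 2·[6·2.6·10·0.42 + 4·2.6·9.2·0.28 + 6·2.6·20.6·0.15 + 6·10·9.2·0.55 + 9·10·20.6·0.56 + 6·9.2·20.6·0.14] = 5084.84 + 3283.1 = 8367.94.
Under uncorrelated errors the observed covariances equal the true-score covariances, so only the own-variance terms attenuate.
True-score variance = [2²·2.6²·0.89 + 3²·10²·0.79 + 2²·9.2²·0.65 + 3²·20.6²·0.86] + 3283.1 = 4239.68 + 3283.1 = 7522.78.
Reliability = 7522.78 / 8367.94 = 0.899.

0.899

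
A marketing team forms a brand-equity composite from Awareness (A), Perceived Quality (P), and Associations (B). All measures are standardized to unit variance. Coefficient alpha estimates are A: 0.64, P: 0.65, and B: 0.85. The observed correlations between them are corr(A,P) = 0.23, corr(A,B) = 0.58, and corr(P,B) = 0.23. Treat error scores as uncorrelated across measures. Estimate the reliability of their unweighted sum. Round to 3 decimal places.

Var(A+P+B) = 3 + 2·[0.23 + 0.58 + 0.23] = 3 + 2.08 = 5.08.
With uncorrelated errors the cross-covariances are all true-score covariance, so they carry over unchanged; only the diagonal terms shrink to ρᵢσᵢ².
True-score variance = [0.64 + 0.65 + 0.85] + 2.08 = 2.14 + 2.08 = 4.22.
Reliability = 4.22 / 5.08 = 0.831.

0.831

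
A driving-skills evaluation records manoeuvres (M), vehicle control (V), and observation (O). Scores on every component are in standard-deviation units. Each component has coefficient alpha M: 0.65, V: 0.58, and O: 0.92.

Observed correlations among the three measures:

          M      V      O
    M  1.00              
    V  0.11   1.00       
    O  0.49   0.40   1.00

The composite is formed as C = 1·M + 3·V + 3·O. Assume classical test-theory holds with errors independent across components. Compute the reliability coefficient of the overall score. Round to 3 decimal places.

Var(C) = 1 + 3² + 3² + 2·[3·0.11 + 3·0.49 + 9·0.40] = 19 + 10.8 = 29.8.
Under uncorrelated errors the observed covariances equal the true-score covariances, so only the own-variance terms attenuate.
True-score variance = [0.65 + 3²·0.58 + 3²·0.92] + 10.8 = 14.15 + 10.8 = 24.95.
Reliability = 24.95 / 29.8 = 0.837.

0.837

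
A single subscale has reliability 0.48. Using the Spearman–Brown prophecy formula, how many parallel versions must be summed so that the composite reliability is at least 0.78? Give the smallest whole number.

4

k ≥ ρ*(1−ρ₁)/(ρ₁(1−ρ*)) = 0.78·0.52 / (0.48·0.22) = 3.841.
Smallest integer k = 4.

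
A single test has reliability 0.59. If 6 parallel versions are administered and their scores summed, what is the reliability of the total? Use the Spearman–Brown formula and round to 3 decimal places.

0.896

ρ_k = kρ / (1 + (k−1)ρ) = 6·0.59 / (1 + 5·0.59) = 3.540 / 3.950 = 0.896.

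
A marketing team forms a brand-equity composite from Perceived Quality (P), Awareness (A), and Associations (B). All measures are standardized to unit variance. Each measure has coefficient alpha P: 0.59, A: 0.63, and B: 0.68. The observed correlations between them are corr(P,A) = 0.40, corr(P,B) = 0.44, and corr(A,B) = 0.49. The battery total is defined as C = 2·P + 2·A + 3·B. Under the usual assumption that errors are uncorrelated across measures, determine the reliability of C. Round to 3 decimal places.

0.809

Var(C) = 2² + 2² + 3² + 2·[4·0.40 + 6·0.44 + 6·0.49] = 17 + 14.36 = 31.36.
Because errors are independent across components, Cov(Tᵢ,Tⱼ) = Cov(Xᵢ,Xⱼ); the off-diagonal part of the true-score variance is the same as above.
True-score variance = [2²·0.59 + 2²·0.63 + 3²·0.68] + 14.36 = 11 + 14.36 = 25.36.
Reliability = 25.36 / 31.36 = 0.809.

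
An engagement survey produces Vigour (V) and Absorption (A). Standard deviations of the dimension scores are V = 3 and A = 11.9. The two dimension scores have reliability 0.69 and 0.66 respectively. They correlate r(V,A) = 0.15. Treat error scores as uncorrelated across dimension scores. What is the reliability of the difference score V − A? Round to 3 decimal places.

Var(V−A) = 3² + 11.9² − 2·3·11.9·0.15 = 150.61 − 10.71 = 139.9.
Because errors are independent across components, Cov(Tᵢ,Tⱼ) = Cov(Xᵢ,Xⱼ); the off-diagonal part of the true-score variance is the same as above.
True-score variance = [3²·0.69 + 11.9²·0.66] − 10.71 = 99.6726 − 10.71 = 88.9626.
Reliability = 88.9626 / 139.9 = 0.636.

0.636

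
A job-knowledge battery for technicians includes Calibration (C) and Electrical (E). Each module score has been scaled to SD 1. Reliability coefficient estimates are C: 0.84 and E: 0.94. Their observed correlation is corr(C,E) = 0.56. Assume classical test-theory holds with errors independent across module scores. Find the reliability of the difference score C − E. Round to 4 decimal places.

0.7500

Var(C−E) = 1 + 1 − 2·0.56 = 2 − 1.12 = 0.88.
With uncorrelated errors the cross-covariances are all true-score covariance, so they carry over unchanged; only the diagonal terms shrink to ρᵢσᵢ².
True-score variance = [0.84 + 0.94] − 1.12 = 1.78 − 1.12 = 0.66.
Reliability = 0.66 / 0.88 = 0.7500.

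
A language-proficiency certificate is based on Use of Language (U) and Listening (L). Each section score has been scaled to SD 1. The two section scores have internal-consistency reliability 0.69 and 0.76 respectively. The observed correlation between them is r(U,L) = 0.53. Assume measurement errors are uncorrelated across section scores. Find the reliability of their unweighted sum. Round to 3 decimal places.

Var(U+L) = 2 + 2·[0.53] = 2 + 1.06 = 3.06.
Because errors are independent across components, Cov(Tᵢ,Tⱼ) = Cov(Xᵢ,Xⱼ); the off-diagonal part of the true-score variance is the same as above.
True-score variance = [0.69 + 0.76] + 1.06 = 1.45 + 1.06 = 2.51.
Reliability = 2.51 / 3.06 = 0.820.

0.820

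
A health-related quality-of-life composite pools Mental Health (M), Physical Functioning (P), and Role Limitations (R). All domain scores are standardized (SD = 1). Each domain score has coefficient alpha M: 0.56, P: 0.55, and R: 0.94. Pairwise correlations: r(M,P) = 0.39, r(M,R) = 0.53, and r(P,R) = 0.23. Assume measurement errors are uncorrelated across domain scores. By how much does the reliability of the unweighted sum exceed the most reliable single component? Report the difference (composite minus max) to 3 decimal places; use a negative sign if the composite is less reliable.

-0.119

Var(sum) = 3 + 2.3 = 5.3; true-score variance = 2.05 + 2.3 = 4.35; composite reliability = 0.8208.
Max component reliability = 0.9400.
Difference = 0.8208 − 0.9400 = -0.119.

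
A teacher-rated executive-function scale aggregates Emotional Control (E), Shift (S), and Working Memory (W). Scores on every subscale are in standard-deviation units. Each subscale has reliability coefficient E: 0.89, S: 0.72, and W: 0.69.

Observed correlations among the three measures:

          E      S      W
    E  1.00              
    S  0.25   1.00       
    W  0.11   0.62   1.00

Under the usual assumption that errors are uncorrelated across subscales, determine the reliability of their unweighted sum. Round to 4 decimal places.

0.8589

Var(E+S+W) = 3 + 2·[0.25 + 0.11 + 0.62] = 3 + 1.96 = 4.96.
With uncorrelated errors the cross-covariances are all true-score covariance, so they carry over unchanged; only the diagonal terms shrink to ρᵢσᵢ².
True-score variance = [0.89 + 0.72 + 0.69] + 1.96 = 2.3 + 1.96 = 4.26.
Reliability = 4.26 / 4.96 = 0.8589.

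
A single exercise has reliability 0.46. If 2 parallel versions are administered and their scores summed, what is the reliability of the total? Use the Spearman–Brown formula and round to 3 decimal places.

0.630

ρ_k = kρ / (1 + (k−1)ρ) = 2·0.46 / (1 + 1·0.46) = 0.920 / 1.460 = 0.630.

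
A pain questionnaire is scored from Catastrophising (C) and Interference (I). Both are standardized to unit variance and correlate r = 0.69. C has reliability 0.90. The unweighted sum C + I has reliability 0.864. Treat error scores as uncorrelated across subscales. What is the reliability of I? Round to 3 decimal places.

0.640

Var(C+I) = 2 + 2·0.69 = 3.380.
True-score variance = ρ_C + ρ_I + 2·0.69, so 0.864 = (0.90 + ρ_I + 1.38) / 3.380.
ρ_I = 0.864·3.380 − 0.90 − 1.38 = 0.640.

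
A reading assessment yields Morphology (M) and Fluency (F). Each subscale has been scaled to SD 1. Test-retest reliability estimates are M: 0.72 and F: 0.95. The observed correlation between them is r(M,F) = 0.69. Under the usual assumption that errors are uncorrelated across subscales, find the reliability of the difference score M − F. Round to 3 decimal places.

Var(M−F) = 1 + 1 − 2·0.69 = 2 − 1.38 = 0.62.
Under uncorrelated errors the observed covariances equal the true-score covariances, so only the own-variance terms attenuate.
True-score variance = [0.72 + 0.95] − 1.38 = 1.67 − 1.38 = 0.29.
Reliability = 0.29 / 0.62 = 0.468.

0.468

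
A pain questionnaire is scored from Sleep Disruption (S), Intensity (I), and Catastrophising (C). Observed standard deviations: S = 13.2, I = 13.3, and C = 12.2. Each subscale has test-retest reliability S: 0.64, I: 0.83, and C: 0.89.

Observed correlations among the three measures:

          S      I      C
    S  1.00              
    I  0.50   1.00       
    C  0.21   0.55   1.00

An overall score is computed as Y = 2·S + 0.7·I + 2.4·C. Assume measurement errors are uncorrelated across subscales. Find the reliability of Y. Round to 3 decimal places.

Var(Y) = 2²·13.2² + 0.7²·13.3² + 2.4²·12.2² + 2·[1.4·13.2·13.3·0.50 + 4.8·13.2·12.2·0.21 + 1.68·13.3·12.2·0.55] = 1640.95 + 870.297 = 2511.25.
With uncorrelated errors the cross-covariances are all true-score covariance, so they carry over unchanged; only the diagonal terms shrink to ρᵢσᵢ².
True-score variance = [2²·13.2²·0.64 + 0.7²·13.3²·0.83 + 2.4²·12.2²·0.89] + 870.297 = 1281.01 + 870.297 = 2151.31.
Reliability = 2151.31 / 2511.25 = 0.857.

0.857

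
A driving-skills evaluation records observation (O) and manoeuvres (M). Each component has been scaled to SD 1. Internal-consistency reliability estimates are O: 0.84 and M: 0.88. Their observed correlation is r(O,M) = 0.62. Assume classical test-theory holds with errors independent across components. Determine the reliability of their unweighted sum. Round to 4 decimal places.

0.9136

Var(O+M) = 2 + 2·[0.62] = 2 + 1.24 = 3.24.
Because errors are independent across components, Cov(Tᵢ,Tⱼ) = Cov(Xᵢ,Xⱼ); the off-diagonal part of the true-score variance is the same as above.
True-score variance = [0.84 + 0.88] + 1.24 = 1.72 + 1.24 = 2.96.
Reliability = 2.96 / 3.24 = 0.9136.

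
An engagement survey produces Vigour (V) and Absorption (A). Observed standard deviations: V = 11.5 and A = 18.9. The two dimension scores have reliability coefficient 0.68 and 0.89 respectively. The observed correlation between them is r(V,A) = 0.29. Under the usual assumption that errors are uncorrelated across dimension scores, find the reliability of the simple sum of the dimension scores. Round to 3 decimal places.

Var(V+A) = 11.5² + 18.9² + 2·[11.5·18.9·0.29] = 489.46 + 126.063 = 615.523.
Under uncorrelated errors the observed covariances equal the true-score covariances, so only the own-variance terms attenuate.
True-score variance = [11.5²·0.68 + 18.9²·0.89] + 126.063 = 407.847 + 126.063 = 533.91.
Reliability = 533.91 / 615.523 = 0.867.

0.867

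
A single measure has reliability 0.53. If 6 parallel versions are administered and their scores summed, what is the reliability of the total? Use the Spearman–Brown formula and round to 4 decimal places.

0.8712

ρ_k = kρ / (1 + (k−1)ρ) = 6·0.53 / (1 + 5·0.53) = 3.180 / 3.650 = 0.8712.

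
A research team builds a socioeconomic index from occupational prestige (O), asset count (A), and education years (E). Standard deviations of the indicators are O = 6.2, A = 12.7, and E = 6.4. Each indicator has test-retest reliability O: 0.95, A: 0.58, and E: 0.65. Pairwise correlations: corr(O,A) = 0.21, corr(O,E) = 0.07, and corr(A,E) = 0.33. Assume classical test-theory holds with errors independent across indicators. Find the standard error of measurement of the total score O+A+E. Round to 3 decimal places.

Var(total) = 240.69 + 92.2708 = 332.961.
True-score variance = 156.69 + 92.2708 = 248.961, so reliability = 0.7477.
Error variance = 332.961 − 248.961 = 83.9998; SEM = √83.9998 = 9.165.

9.165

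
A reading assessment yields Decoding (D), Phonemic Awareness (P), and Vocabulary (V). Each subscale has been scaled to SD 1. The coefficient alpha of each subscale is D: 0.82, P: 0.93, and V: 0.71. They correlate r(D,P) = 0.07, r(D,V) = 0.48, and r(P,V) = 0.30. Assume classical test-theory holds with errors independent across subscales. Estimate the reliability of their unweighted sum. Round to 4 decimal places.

0.8851

Var(D+P+V) = 3 + 2·[0.07 + 0.48 + 0.30] = 3 + 1.7 = 4.7.
Because errors are independent across components, Cov(Tᵢ,Tⱼ) = Cov(Xᵢ,Xⱼ); the off-diagonal part of the true-score variance is the same as above.
True-score variance = [0.82 + 0.93 + 0.71] + 1.7 = 2.46 + 1.7 = 4.16.
Reliability = 4.16 / 4.7 = 0.8851.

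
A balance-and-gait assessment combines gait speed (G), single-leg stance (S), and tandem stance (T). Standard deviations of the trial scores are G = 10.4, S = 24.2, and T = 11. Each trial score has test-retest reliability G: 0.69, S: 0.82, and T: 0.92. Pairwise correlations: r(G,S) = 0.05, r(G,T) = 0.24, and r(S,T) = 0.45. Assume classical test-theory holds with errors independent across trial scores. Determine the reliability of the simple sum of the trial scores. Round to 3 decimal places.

Var(G+S+T) = 10.4² + 24.2² + 11² + 2·[10.4·24.2·0.05 + 10.4·11·0.24 + 24.2·11·0.45] = 814.8 + 319.66 = 1134.46.
Under uncorrelated errors the observed covariances equal the true-score covariances, so only the own-variance terms attenuate.
True-score variance = [10.4²·0.69 + 24.2²·0.82 + 11²·0.92] + 319.66 = 666.175 + 319.66 = 985.835.
Reliability = 985.835 / 1134.46 = 0.869.

0.869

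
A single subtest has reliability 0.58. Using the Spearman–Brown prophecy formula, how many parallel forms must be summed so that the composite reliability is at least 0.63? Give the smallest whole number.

k ≥ ρ*(1−ρ₁)/(ρ₁(1−ρ*)) = 0.63·0.42 / (0.58·0.37) = 1.233.
Smallest integer k = 2.

2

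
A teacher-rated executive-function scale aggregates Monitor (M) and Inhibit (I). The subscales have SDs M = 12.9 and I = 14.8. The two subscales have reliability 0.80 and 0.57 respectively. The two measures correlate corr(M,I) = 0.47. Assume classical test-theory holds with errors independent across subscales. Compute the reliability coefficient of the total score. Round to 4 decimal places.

0.7744

Var(M+I) = 12.9² + 14.8² + 2·[12.9·14.8·0.47] = 385.45 + 179.465 = 564.915.
With uncorrelated errors the cross-covariances are all true-score covariance, so they carry over unchanged; only the diagonal terms shrink to ρᵢσᵢ².
True-score variance = [12.9²·0.80 + 14.8²·0.57] + 179.465 = 257.981 + 179.465 = 437.446.
Reliability = 437.446 / 564.915 = 0.7744.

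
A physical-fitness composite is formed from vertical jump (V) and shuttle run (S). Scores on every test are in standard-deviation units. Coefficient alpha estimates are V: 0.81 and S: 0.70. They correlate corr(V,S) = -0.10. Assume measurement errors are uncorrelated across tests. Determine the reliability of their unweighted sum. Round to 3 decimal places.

0.728

Var(V+S) = 2 + 2·[(-0.10)] = 2 − 0.2 = 1.8.
Under uncorrelated errors the observed covariances equal the true-score covariances, so only the own-variance terms attenuate.
True-score variance = [0.81 + 0.70] − 0.2 = 1.51 − 0.2 = 1.31.
Reliability = 1.31 / 1.8 = 0.728.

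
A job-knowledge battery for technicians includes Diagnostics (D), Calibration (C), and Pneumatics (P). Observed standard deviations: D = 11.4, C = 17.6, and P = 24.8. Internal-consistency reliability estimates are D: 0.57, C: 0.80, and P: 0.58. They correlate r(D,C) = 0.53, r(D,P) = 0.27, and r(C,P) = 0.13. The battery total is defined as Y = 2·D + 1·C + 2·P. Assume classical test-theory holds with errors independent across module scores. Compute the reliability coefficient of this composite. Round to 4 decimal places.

0.7103

Var(Y) = 2²·11.4² + 17.6² + 2²·24.8² + 2·[2·11.4·17.6·0.53 + 4·11.4·24.8·0.27 + 2·17.6·24.8·0.13] = 3289.76 + 1263 = 4552.76.
Under uncorrelated errors the observed covariances equal the true-score covariances, so only the own-variance terms attenuate.
True-score variance = [2²·11.4²·0.57 + 17.6²·0.80 + 2²·24.8²·0.58] + 1263 = 1971.01 + 1263 = 3234.01.
Reliability = 3234.01 / 4552.76 = 0.7103.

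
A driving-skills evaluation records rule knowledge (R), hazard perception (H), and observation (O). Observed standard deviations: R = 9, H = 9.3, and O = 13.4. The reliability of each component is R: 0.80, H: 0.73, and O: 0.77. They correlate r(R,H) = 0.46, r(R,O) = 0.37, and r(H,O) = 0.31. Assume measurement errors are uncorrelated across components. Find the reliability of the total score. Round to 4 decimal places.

0.8631

Var(R+H+O) = 9² + 9.3² + 13.4² + 2·[9·9.3·0.46 + 9·13.4·0.37 + 9.3·13.4·0.31] = 347.05 + 243.512 = 590.562.
Because errors are independent across components, Cov(Tᵢ,Tⱼ) = Cov(Xᵢ,Xⱼ); the off-diagonal part of the true-score variance is the same as above.
True-score variance = [9²·0.80 + 9.3²·0.73 + 13.4²·0.77] + 243.512 = 266.199 + 243.512 = 509.711.
Reliability = 509.711 / 590.562 = 0.8631.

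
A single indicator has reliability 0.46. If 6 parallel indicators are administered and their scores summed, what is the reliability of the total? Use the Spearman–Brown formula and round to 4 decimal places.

ρ_k = kρ / (1 + (k−1)ρ) = 6·0.46 / (1 + 5·0.46) = 2.760 / 3.300 = 0.8364.

0.8364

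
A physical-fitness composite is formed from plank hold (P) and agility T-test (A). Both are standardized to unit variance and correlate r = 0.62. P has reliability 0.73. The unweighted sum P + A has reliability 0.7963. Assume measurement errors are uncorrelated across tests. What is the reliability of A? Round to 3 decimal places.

Var(P+A) = 2 + 2·0.62 = 3.240.
True-score variance = ρ_P + ρ_A + 2·0.62, so 0.7963 = (0.73 + ρ_A + 1.24) / 3.240.
ρ_A = 0.7963·3.240 − 0.73 − 1.24 = 0.610.

0.610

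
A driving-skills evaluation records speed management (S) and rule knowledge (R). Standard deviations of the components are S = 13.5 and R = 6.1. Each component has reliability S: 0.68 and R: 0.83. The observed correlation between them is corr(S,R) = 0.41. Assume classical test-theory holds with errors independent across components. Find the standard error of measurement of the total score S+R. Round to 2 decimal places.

8.04

Var(total) = 219.46 + 67.527 = 286.987.
True-score variance = 154.814 + 67.527 = 222.341, so reliability = 0.7747.
Error variance = 286.987 − 222.341 = 64.6457; SEM = √64.6457 = 8.04.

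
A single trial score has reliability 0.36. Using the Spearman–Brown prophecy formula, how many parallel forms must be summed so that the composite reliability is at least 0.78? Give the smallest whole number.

7

k ≥ ρ*(1−ρ₁)/(ρ₁(1−ρ*)) = 0.78·0.64 / (0.36·0.22) = 6.303.
Smallest integer k = 7.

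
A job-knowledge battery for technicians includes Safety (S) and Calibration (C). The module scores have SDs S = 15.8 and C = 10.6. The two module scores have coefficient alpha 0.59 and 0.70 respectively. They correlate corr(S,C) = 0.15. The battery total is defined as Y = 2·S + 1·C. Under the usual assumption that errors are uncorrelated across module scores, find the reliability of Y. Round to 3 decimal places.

Var(Y) = 2²·15.8² + 10.6² + 2·[2·15.8·10.6·0.15] = 1110.92 + 100.488 = 1211.41.
Because errors are independent across components, Cov(Tᵢ,Tⱼ) = Cov(Xᵢ,Xⱼ); the off-diagonal part of the true-score variance is the same as above.
True-score variance = [2²·15.8²·0.59 + 10.6²·0.70] + 100.488 = 667.802 + 100.488 = 768.29.
Reliability = 768.29 / 1211.41 = 0.634.

0.634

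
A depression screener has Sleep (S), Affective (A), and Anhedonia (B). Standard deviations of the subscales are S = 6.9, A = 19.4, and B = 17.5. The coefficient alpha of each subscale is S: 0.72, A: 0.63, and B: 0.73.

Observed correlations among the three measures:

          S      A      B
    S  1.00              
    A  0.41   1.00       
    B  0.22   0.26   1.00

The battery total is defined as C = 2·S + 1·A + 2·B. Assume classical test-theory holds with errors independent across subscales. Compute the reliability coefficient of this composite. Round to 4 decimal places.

Var(C) = 2²·6.9² + 19.4² + 2²·17.5² + 2·[2·6.9·19.4·0.41 + 4·6.9·17.5·0.22 + 2·19.4·17.5·0.26] = 1791.8 + 785.13 = 2576.93.
Because errors are independent across components, Cov(Tᵢ,Tⱼ) = Cov(Xᵢ,Xⱼ); the off-diagonal part of the true-score variance is the same as above.
True-score variance = [2²·6.9²·0.72 + 19.4²·0.63 + 2²·17.5²·0.73] + 785.13 = 1268.47 + 785.13 = 2053.6.
Reliability = 2053.6 / 2576.93 = 0.7969.

0.7969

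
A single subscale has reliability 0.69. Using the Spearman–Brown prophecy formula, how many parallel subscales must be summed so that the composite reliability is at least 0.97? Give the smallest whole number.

k ≥ ρ*(1−ρ₁)/(ρ₁(1−ρ*)) = 0.97·0.31 / (0.69·0.03) = 14.527.
Smallest integer k = 15.

15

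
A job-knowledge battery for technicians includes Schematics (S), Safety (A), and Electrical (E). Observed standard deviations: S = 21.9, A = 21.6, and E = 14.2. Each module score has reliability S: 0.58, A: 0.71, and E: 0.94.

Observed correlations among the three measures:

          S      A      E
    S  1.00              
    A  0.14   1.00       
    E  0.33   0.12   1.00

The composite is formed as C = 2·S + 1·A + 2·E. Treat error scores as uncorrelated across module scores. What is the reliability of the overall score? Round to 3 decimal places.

Var(C) = 2²·21.9² + 21.6² + 2²·14.2² + 2·[2·21.9·21.6·0.14 + 4·21.9·14.2·0.33 + 2·21.6·14.2·0.12] = 3191.56 + 1233.12 = 4424.68.
Because errors are independent across components, Cov(Tᵢ,Tⱼ) = Cov(Xᵢ,Xⱼ); the off-diagonal part of the true-score variance is the same as above.
True-score variance = [2²·21.9²·0.58 + 21.6²·0.71 + 2²·14.2²·0.94] + 1233.12 = 2202.12 + 1233.12 = 3435.23.
Reliability = 3435.23 / 4424.68 = 0.776.

0.776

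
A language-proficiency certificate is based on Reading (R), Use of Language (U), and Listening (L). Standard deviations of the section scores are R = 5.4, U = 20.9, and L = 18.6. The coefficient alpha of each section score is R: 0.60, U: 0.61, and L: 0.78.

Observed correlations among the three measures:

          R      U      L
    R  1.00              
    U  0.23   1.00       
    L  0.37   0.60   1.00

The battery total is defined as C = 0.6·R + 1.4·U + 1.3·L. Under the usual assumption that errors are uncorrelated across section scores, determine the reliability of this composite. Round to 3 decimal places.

Var(C) = 0.6²·5.4² + 1.4²·20.9² + 1.3²·18.6² + 2·[0.84·5.4·20.9·0.23 + 0.78·5.4·18.6·0.37 + 1.82·20.9·18.6·0.60] = 1451.32 + 950.591 = 2401.91.
With uncorrelated errors the cross-covariances are all true-score covariance, so they carry over unchanged; only the diagonal terms shrink to ρᵢσᵢ².
True-score variance = [0.6²·5.4²·0.60 + 1.4²·20.9²·0.61 + 1.3²·18.6²·0.78] + 950.591 = 984.593 + 950.591 = 1935.18.
Reliability = 1935.18 / 2401.91 = 0.806.

0.806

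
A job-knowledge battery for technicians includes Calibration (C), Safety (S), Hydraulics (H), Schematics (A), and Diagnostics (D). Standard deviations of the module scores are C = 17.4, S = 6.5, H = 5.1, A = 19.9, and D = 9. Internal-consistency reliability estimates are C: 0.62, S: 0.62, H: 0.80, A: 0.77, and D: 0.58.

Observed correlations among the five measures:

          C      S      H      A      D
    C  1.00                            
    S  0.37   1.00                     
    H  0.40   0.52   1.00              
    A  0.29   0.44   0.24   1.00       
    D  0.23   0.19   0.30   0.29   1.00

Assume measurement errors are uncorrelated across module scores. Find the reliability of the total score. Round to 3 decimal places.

Var(C+S+H+A+D) = 17.4² + 6.5² + 5.1² + 19.9² + 9² + 2·[17.4·6.5·0.37 + 17.4·5.1·0.40 + 17.4·19.9·0.29 + 17.4·9·0.23 + 6.5·5.1·0.52 + 6.5·19.9·0.44 + 6.5·9·0.19 + 5.1·19.9·0.24 + 5.1·9·0.30 + 19.9·9·0.29] = 848.03 + 778.22 = 1626.25.
With uncorrelated errors the cross-covariances are all true-score covariance, so they carry over unchanged; only the diagonal terms shrink to ρᵢσᵢ².
True-score variance = [17.4²·0.62 + 6.5²·0.62 + 5.1²·0.80 + 19.9²·0.77 + 9²·0.58] + 778.22 = 586.622 + 778.22 = 1364.84.
Reliability = 1364.84 / 1626.25 = 0.839.

0.839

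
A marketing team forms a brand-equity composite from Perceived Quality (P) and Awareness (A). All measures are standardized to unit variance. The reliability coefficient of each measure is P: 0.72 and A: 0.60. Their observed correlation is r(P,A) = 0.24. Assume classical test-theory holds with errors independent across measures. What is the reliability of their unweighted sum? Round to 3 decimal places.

0.726

Var(P+A) = 2 + 2·[0.24] = 2 + 0.48 = 2.48.
With uncorrelated errors the cross-covariances are all true-score covariance, so they carry over unchanged; only the diagonal terms shrink to ρᵢσᵢ².
True-score variance = [0.72 + 0.60] + 0.48 = 1.32 + 0.48 = 1.8.
Reliability = 1.8 / 2.48 = 0.726.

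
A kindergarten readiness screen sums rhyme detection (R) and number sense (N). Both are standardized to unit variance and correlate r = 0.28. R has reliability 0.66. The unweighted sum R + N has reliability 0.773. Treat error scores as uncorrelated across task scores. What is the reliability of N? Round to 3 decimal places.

Var(R+N) = 2 + 2·0.28 = 2.560.
True-score variance = ρ_R + ρ_N + 2·0.28, so 0.773 = (0.66 + ρ_N + 0.56) / 2.560.
ρ_N = 0.773·2.560 − 0.66 − 0.56 = 0.759.

0.759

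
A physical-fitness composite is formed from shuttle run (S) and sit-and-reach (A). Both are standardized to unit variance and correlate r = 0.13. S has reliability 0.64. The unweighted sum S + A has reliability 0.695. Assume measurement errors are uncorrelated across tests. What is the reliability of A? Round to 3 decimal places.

Var(S+A) = 2 + 2·0.13 = 2.260.
True-score variance = ρ_S + ρ_A + 2·0.13, so 0.695 = (0.64 + ρ_A + 0.26) / 2.260.
ρ_A = 0.695·2.260 − 0.64 − 0.26 = 0.671.

0.671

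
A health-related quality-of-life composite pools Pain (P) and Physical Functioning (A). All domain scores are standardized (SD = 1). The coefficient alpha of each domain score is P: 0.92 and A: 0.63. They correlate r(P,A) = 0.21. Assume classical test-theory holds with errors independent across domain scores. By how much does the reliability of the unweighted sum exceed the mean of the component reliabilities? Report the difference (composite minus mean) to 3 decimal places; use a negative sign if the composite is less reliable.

0.039

Var(sum) = 2 + 0.42 = 2.42; true-score variance = 1.55 + 0.42 = 1.97; composite reliability = 0.8140.
Mean component reliability = 0.7750.
Difference = 0.8140 − 0.7750 = 0.039.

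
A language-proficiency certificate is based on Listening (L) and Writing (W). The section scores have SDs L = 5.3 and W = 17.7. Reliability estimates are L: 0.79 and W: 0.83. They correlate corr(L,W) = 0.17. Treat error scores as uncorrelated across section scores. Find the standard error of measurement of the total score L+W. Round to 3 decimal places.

Var(total) = 341.38 + 31.8954 = 373.275.
True-score variance = 282.222 + 31.8954 = 314.117, so reliability = 0.8415.
Error variance = 373.275 − 314.117 = 59.1582; SEM = √59.1582 = 7.691.

7.691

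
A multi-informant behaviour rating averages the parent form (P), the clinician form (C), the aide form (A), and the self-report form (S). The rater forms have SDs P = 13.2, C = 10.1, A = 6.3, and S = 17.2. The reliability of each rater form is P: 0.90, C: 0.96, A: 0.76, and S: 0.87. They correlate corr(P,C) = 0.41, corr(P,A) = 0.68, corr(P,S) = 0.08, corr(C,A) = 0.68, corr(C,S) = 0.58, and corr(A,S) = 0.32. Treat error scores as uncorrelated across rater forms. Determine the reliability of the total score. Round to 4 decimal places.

0.9434

Var(P+C+A+S) = 13.2² + 10.1² + 6.3² + 17.2² + 2·[13.2·10.1·0.41 + 13.2·6.3·0.68 + 13.2·17.2·0.08 + 10.1·6.3·0.68 + 10.1·17.2·0.58 + 6.3·17.2·0.32] = 611.78 + 616.149 = 1227.93.
With uncorrelated errors the cross-covariances are all true-score covariance, so they carry over unchanged; only the diagonal terms shrink to ρᵢσᵢ².
True-score variance = [13.2²·0.90 + 10.1²·0.96 + 6.3²·0.76 + 17.2²·0.87] + 616.149 = 542.291 + 616.149 = 1158.44.
Reliability = 1158.44 / 1227.93 = 0.9434.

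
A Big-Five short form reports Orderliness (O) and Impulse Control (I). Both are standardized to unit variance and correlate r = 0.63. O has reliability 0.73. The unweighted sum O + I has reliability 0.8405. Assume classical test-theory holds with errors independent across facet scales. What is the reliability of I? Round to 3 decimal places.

0.750

Var(O+I) = 2 + 2·0.63 = 3.260.
True-score variance = ρ_O + ρ_I + 2·0.63, so 0.8405 = (0.73 + ρ_I + 1.26) / 3.260.
ρ_I = 0.8405·3.260 − 0.73 − 1.26 = 0.750.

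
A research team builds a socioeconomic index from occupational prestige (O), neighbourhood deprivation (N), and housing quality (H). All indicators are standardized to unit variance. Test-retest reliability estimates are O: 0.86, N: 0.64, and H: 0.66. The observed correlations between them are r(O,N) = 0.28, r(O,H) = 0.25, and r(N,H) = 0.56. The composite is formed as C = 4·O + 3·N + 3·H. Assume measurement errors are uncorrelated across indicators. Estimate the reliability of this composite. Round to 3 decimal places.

0.850

Var(C) = 4² + 3² + 3² + 2·[12·0.28 + 12·0.25 + 9·0.56] = 34 + 22.8 = 56.8.
Because errors are independent across components, Cov(Tᵢ,Tⱼ) = Cov(Xᵢ,Xⱼ); the off-diagonal part of the true-score variance is the same as above.
True-score variance = [4²·0.86 + 3²·0.64 + 3²·0.66] + 22.8 = 25.46 + 22.8 = 48.26.
Reliability = 48.26 / 56.8 = 0.850.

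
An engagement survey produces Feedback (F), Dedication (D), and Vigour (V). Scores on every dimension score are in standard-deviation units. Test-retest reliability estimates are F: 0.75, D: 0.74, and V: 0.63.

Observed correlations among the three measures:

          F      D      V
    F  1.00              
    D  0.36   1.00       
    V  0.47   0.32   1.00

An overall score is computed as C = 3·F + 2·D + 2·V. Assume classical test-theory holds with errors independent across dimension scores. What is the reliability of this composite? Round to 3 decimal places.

0.838

Var(C) = 3² + 2² + 2² + 2·[6·0.36 + 6·0.47 + 4·0.32] = 17 + 12.52 = 29.52.
With uncorrelated errors the cross-covariances are all true-score covariance, so they carry over unchanged; only the diagonal terms shrink to ρᵢσᵢ².
True-score variance = [3²·0.75 + 2²·0.74 + 2²·0.63] + 12.52 = 12.23 + 12.52 = 24.75.
Reliability = 24.75 / 29.52 = 0.838.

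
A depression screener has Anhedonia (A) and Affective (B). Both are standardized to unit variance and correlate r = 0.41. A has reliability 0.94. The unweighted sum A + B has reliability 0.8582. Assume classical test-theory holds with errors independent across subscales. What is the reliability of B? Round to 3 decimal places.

0.660

Var(A+B) = 2 + 2·0.41 = 2.820.
True-score variance = ρ_A + ρ_B + 2·0.41, so 0.8582 = (0.94 + ρ_B + 0.82) / 2.820.
ρ_B = 0.8582·2.820 − 0.94 − 0.82 = 0.660.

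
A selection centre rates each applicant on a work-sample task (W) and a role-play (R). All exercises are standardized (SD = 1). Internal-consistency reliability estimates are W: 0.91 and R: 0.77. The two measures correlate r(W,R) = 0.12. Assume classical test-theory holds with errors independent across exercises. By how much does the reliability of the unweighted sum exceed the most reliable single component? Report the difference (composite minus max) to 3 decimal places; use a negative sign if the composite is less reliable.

-0.053

Var(sum) = 2 + 0.24 = 2.24; true-score variance = 1.68 + 0.24 = 1.92; composite reliability = 0.8571.
Max component reliability = 0.9100.
Difference = 0.8571 − 0.9100 = -0.053.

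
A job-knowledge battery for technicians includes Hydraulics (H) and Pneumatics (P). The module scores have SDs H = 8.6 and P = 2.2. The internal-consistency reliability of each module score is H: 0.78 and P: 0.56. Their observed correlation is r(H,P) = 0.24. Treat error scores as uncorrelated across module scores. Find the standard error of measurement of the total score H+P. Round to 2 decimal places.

Var(total) = 78.8 + 9.0816 = 87.8816.
True-score variance = 60.3992 + 9.0816 = 69.4808, so reliability = 0.7906.
Error variance = 87.8816 − 69.4808 = 18.4008; SEM = √18.4008 = 4.29.

4.29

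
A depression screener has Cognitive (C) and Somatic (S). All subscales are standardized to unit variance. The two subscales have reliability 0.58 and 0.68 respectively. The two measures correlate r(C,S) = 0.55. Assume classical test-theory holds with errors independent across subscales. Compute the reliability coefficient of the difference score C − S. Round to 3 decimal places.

Var(C−S) = 1 + 1 − 2·0.55 = 2 − 1.1 = 0.9.
Because errors are independent across components, Cov(Tᵢ,Tⱼ) = Cov(Xᵢ,Xⱼ); the off-diagonal part of the true-score variance is the same as above.
True-score variance = [0.58 + 0.68] − 1.1 = 1.26 − 1.1 = 0.16.
Reliability = 0.16 / 0.9 = 0.178.

0.178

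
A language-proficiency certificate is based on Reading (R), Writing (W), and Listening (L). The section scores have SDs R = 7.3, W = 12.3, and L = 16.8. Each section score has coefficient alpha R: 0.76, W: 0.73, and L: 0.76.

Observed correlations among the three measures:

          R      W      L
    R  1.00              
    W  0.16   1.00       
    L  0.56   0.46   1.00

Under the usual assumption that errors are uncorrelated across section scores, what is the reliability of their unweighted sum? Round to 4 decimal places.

0.8560

Var(R+W+L) = 7.3² + 12.3² + 16.8² + 2·[7.3·12.3·0.16 + 7.3·16.8·0.56 + 12.3·16.8·0.46] = 486.82 + 356.198 = 843.018.
With uncorrelated errors the cross-covariances are all true-score covariance, so they carry over unchanged; only the diagonal terms shrink to ρᵢσᵢ².
True-score variance = [7.3²·0.76 + 12.3²·0.73 + 16.8²·0.76] + 356.198 = 365.445 + 356.198 = 721.643.
Reliability = 721.643 / 843.018 = 0.8560.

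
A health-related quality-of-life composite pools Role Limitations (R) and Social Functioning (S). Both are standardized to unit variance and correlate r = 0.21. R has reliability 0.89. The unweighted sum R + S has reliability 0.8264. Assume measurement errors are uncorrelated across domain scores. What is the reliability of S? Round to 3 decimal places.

Var(R+S) = 2 + 2·0.21 = 2.420.
True-score variance = ρ_R + ρ_S + 2·0.21, so 0.8264 = (0.89 + ρ_S + 0.42) / 2.420.
ρ_S = 0.8264·2.420 − 0.89 − 0.42 = 0.690.

0.690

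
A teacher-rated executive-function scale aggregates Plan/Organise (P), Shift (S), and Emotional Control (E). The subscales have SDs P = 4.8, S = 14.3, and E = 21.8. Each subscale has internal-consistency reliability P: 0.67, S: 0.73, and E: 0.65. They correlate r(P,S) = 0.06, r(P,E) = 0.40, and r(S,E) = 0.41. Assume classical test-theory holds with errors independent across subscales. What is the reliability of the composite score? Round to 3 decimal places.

0.782

Var(P+S+E) = 4.8² + 14.3² + 21.8² + 2·[4.8·14.3·0.06 + 4.8·21.8·0.40 + 14.3·21.8·0.41] = 702.77 + 347.576 = 1050.35.
With uncorrelated errors the cross-covariances are all true-score covariance, so they carry over unchanged; only the diagonal terms shrink to ρᵢσᵢ².
True-score variance = [4.8²·0.67 + 14.3²·0.73 + 21.8²·0.65] + 347.576 = 473.62 + 347.576 = 821.196.
Reliability = 821.196 / 1050.35 = 0.782.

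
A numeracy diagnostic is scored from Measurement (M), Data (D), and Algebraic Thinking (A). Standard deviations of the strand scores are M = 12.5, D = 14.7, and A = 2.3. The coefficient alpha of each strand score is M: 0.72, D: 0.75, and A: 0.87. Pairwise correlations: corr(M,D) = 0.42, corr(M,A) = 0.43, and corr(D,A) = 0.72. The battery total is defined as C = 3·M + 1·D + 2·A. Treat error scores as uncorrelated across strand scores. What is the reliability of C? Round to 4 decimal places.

0.8085

Var(C) = 3²·12.5² + 14.7² + 2²·2.3² + 2·[3·12.5·14.7·0.42 + 6·12.5·2.3·0.43 + 2·14.7·2.3·0.72] = 1643.5 + 708.773 = 2352.27.
With uncorrelated errors the cross-covariances are all true-score covariance, so they carry over unchanged; only the diagonal terms shrink to ρᵢσᵢ².
True-score variance = [3²·12.5²·0.72 + 14.7²·0.75 + 2²·2.3²·0.87] + 708.773 = 1192.98 + 708.773 = 1901.75.
Reliability = 1901.75 / 2352.27 = 0.8085.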